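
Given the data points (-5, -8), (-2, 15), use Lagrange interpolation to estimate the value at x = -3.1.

Lagrange interpolation formula:
P(x) = Σ yᵢ × Lᵢ(x)
where Lᵢ(x) = Π_{j≠i} (x - xⱼ)/(xᵢ - xⱼ)

L_0(-3.1) = (-3.1 - (-2))/(-5 - (-2)) = 0.366667
L_1(-3.1) = (-3.1 - (-5))/(-2 - (-5)) = 0.633333

P(-3.1) = (-8)×L_0(-3.1) + 15×L_1(-3.1)
P(-3.1) = 6.566667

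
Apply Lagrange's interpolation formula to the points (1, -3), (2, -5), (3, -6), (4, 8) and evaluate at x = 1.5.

Lagrange interpolation formula:
P(x) = Σ yᵢ × Lᵢ(x)
where Lᵢ(x) = Π_{j≠i} (x - xⱼ)/(xᵢ - xⱼ)

L_0(1.5) = (1.5 - 2)/(1 - 2) × (1.5 - 3)/(1 - 3) × (1.5 - 4)/(1 - 4) = 0.312500
L_1(1.5) = (1.5 - 1)/(2 - 1) × (1.5 - 3)/(2 - 3) × (1.5 - 4)/(2 - 4) = 0.937500
L_2(1.5) = (1.5 - 1)/(3 - 1) × (1.5 - 2)/(3 - 2) × (1.5 - 4)/(3 - 4) = -0.312500
L_3(1.5) = (1.5 - 1)/(4 - 1) × (1.5 - 2)/(4 - 2) × (1.5 - 3)/(4 - 3) = 0.062500

P(1.5) = (-3)×L_0(1.5) + (-5)×L_1(1.5) + (-6)×L_2(1.5) + 8×L_3(1.5)
P(1.5) = -3.250000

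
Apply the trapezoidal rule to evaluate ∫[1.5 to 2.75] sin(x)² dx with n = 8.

f(x) = sin(x)²
a = 1.5, b = 2.75, n = 8
h = (b - a)/n = 0.156250

Trapezoidal rule: (h/2)[f(x₀) + 2f(x₁) + 2f(x₂) + ... + f(xₙ)]

x_0 = 1.5000, f(x_0) = 0.994996, coefficient = 1
x_1 = 1.6562, f(x_1) = 0.992715, coefficient = 2
x_2 = 1.8125, f(x_2) = 0.942708, coefficient = 2
x_3 = 1.9688, f(x_3) = 0.849818, coefficient = 2
x_4 = 2.1250, f(x_4) = 0.723044, coefficient = 2
x_5 = 2.2812, f(x_5) = 0.574664, coefficient = 2
x_6 = 2.4375, f(x_6) = 0.419052, coefficient = 2
x_7 = 2.5938, f(x_7) = 0.271281, coefficient = 2
x_8 = 2.7500, f(x_8) = 0.145665, coefficient = 1

I ≈ (0.156250/2) × 10.687229 = 0.834940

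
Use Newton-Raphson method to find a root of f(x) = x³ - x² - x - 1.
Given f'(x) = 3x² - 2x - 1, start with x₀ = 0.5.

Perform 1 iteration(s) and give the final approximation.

f(x) = x³ - x² - x - 1
f'(x) = 3x² - 2x - 1
x₀ = 0.5

Newton-Raphson formula: x_{n+1} = x_n - f(x_n)/f'(x_n)

Iteration 1:
  f(0.500000) = -1.625000
  f'(0.500000) = -1.250000
  x_1 = 0.500000 - (-1.625000)/(-1.250000) = -0.800000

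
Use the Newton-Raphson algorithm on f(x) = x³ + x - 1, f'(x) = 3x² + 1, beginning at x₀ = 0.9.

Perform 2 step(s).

f(x) = x³ + x - 1
f'(x) = 3x² + 1
x₀ = 0.9

Newton-Raphson formula: x_{n+1} = x_n - f(x_n)/f'(x_n)

Iteration 1:
  f(0.900000) = 0.629000
  f'(0.900000) = 3.430000
  x_1 = 0.900000 - 0.629000/3.430000 = 0.716618
Iteration 2:
  f(0.716618) = 0.084631
  f'(0.716618) = 2.540624
  x_2 = 0.716618 - 0.084631/2.540624 = 0.683307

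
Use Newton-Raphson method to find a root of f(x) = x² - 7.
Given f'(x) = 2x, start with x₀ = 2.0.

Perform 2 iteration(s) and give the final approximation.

f(x) = x² - 7
f'(x) = 2x
x₀ = 2.0

Newton-Raphson formula: x_{n+1} = x_n - f(x_n)/f'(x_n)

Iteration 1:
  f(2.000000) = -3.000000
  f'(2.000000) = 4.000000
  x_1 = 2.000000 - (-3.000000)/4.000000 = 2.750000
Iteration 2:
  f(2.750000) = 0.562500
  f'(2.750000) = 5.500000
  x_2 = 2.750000 - 0.562500/5.500000 = 2.647727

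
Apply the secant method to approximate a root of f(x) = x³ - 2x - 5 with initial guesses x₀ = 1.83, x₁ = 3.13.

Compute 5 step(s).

f(x) = x³ - 2x - 5
x₀ = 1.83, x₁ = 3.13

Secant formula: x_{n+1} = x_n - f(x_n)(x_n - x_{n-1})/(f(x_n) - f(x_{n-1}))

Iteration 1:
  f(1.830000) = -2.531513
  f(3.130000) = 19.404297
  x_2 = 3.130000 - 19.404297×(3.130000 - 1.830000)/(19.404297 - (-2.531513))
       = 1.980027
Iteration 2:
  f(3.130000) = 19.404297
  f(1.980027) = -1.197343
  x_3 = 1.980027 - (-1.197343)×(1.980027 - 3.130000)/(-1.197343 - 19.404297)
       = 2.046862
Iteration 3:
  f(1.980027) = -1.197343
  f(2.046862) = -0.518099
  x_4 = 2.046862 - (-0.518099)×(2.046862 - 1.980027)/(-0.518099 - (-1.197343))
       = 2.097841
Iteration 4:
  f(2.046862) = -0.518099
  f(2.097841) = 0.036785
  x_5 = 2.097841 - 0.036785×(2.097841 - 2.046862)/(0.036785 - (-0.518099))
       = 2.094462
Iteration 5:
  f(2.097841) = 0.036785
  f(2.094462) = -0.001004
  x_6 = 2.094462 - (-0.001004)×(2.094462 - 2.097841)/(-0.001004 - 0.036785)
       = 2.094551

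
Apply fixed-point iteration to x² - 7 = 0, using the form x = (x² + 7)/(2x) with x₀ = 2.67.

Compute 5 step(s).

Equation: x² - 7 = 0
Fixed-point form: x = (x² + 7)/(2x)
x₀ = 2.67

x_1 = g(2.670000) = 2.645861
x_2 = g(2.645861) = 2.645751
x_3 = g(2.645751) = 2.645751
x_4 = g(2.645751) = 2.645751
x_5 = g(2.645751) = 2.645751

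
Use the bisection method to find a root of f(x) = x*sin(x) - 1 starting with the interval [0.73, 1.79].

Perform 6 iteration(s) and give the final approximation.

f(x) = x*sin(x) - 1
Initial interval: [0.73, 1.79]

Iteration 1:
  c_1 = (0.730000 + 1.790000)/2 = 1.260000
  f(c_1) = f(1.260000) = 0.199634
  f(a) × f(c) < 0, new interval: [0.730000, 1.260000]
Iteration 2:
  c_2 = (0.730000 + 1.260000)/2 = 0.995000
  f(c_2) = f(0.995000) = -0.165435
  f(a) × f(c) ≥ 0, new interval: [0.995000, 1.260000]
Iteration 3:
  c_3 = (0.995000 + 1.260000)/2 = 1.127500
  f(c_3) = f(1.127500) = 0.018519
  f(a) × f(c) < 0, new interval: [0.995000, 1.127500]
Iteration 4:
  c_4 = (0.995000 + 1.127500)/2 = 1.061250
  f(c_4) = f(1.061250) = -0.073565
  f(a) × f(c) ≥ 0, new interval: [1.061250, 1.127500]
Iteration 5:
  c_5 = (1.061250 + 1.127500)/2 = 1.094375
  f(c_5) = f(1.094375) = -0.027493
  f(a) × f(c) ≥ 0, new interval: [1.094375, 1.127500]
Iteration 6:
  c_6 = (1.094375 + 1.127500)/2 = 1.110937
  f(c_6) = f(1.110937) = -0.004472
  f(a) × f(c) ≥ 0, new interval: [1.110937, 1.127500]

After 6 iteration(s), the approximation is c_6 = 1.110937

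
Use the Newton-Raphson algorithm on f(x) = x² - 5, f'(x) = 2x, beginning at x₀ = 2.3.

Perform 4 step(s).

f(x) = x² - 5
f'(x) = 2x
x₀ = 2.3

Newton-Raphson formula: x_{n+1} = x_n - f(x_n)/f'(x_n)

Iteration 1:
  f(2.300000) = 0.290000
  f'(2.300000) = 4.600000
  x_1 = 2.300000 - 0.290000/4.600000 = 2.236957
Iteration 2:
  f(2.236957) = 0.003974
  f'(2.236957) = 4.473913
  x_2 = 2.236957 - 0.003974/4.473913 = 2.236068
Iteration 3:
  f(2.236068) = 0.000001
  f'(2.236068) = 4.472136
  x_3 = 2.236068 - 0.000001/4.472136 = 2.236068
Iteration 4:
  f(2.236068) = 0.000000
  f'(2.236068) = 4.472136
  x_4 = 2.236068 - 0.000000/4.472136 = 2.236068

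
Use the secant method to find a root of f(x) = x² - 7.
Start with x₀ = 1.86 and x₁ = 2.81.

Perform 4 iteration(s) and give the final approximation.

f(x) = x² - 7
x₀ = 1.86, x₁ = 2.81

Secant formula: x_{n+1} = x_n - f(x_n)(x_n - x_{n-1})/(f(x_n) - f(x_{n-1}))

Iteration 1:
  f(1.860000) = -3.540400
  f(2.810000) = 0.896100
  x_2 = 2.810000 - 0.896100×(2.810000 - 1.860000)/(0.896100 - (-3.540400))
       = 2.618116
Iteration 2:
  f(2.810000) = 0.896100
  f(2.618116) = -0.145471
  x_3 = 2.618116 - (-0.145471)×(2.618116 - 2.810000)/(-0.145471 - 0.896100)
       = 2.644915
Iteration 3:
  f(2.618116) = -0.145471
  f(2.644915) = -0.004424
  x_4 = 2.644915 - (-0.004424)×(2.644915 - 2.618116)/(-0.004424 - (-0.145471))
       = 2.645756
Iteration 4:
  f(2.644915) = -0.004424
  f(2.645756) = 0.000023
  x_5 = 2.645756 - 0.000023×(2.645756 - 2.644915)/(0.000023 - (-0.004424))
       = 2.645751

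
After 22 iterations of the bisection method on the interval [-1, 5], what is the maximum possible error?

Bisection error bound: |error| ≤ (b-a)/2^n
|error| ≤ (5 - (-1))/2^22 = 6/2^22
|error| ≤ 0.0000014305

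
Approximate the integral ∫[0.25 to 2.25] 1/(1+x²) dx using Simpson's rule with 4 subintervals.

f(x) = 1/(1+x²)
a = 0.25, b = 2.25, n = 4
h = (b - a)/n = 0.500000

Simpson's rule: (h/3)[f(x₀) + 4f(x₁) + 2f(x₂) + ... + f(xₙ)]

x_0 = 0.2500, f(x_0) = 0.941176, coefficient = 1
x_1 = 0.7500, f(x_1) = 0.640000, coefficient = 4
x_2 = 1.2500, f(x_2) = 0.390244, coefficient = 2
x_3 = 1.7500, f(x_3) = 0.246154, coefficient = 4
x_4 = 2.2500, f(x_4) = 0.164948, coefficient = 1

I ≈ (0.500000/3) × 5.431228 = 0.905205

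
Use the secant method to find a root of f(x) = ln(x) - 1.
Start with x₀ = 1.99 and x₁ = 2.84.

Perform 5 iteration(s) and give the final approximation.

f(x) = ln(x) - 1
x₀ = 1.99, x₁ = 2.84

Secant formula: x_{n+1} = x_n - f(x_n)(x_n - x_{n-1})/(f(x_n) - f(x_{n-1}))

Iteration 1:
  f(1.990000) = -0.311865
  f(2.840000) = 0.043804
  x_2 = 2.840000 - 0.043804×(2.840000 - 1.990000)/(0.043804 - (-0.311865))
       = 2.735314
Iteration 2:
  f(2.840000) = 0.043804
  f(2.735314) = 0.006246
  x_3 = 2.735314 - 0.006246×(2.735314 - 2.840000)/(0.006246 - 0.043804)
       = 2.717904
Iteration 3:
  f(2.735314) = 0.006246
  f(2.717904) = -0.000139
  x_4 = 2.717904 - (-0.000139)×(2.717904 - 2.735314)/(-0.000139 - 0.006246)
       = 2.718283
Iteration 4:
  f(2.717904) = -0.000139
  f(2.718283) = 0.000000
  x_5 = 2.718283 - 0.000000×(2.718283 - 2.717904)/(0.000000 - (-0.000139))
       = 2.718282
Iteration 5:
  f(2.718283) = 0.000000
  f(2.718282) = 0.000000
  x_6 = 2.718282 - 0.000000×(2.718282 - 2.718283)/(0.000000 - 0.000000)
       = 2.718282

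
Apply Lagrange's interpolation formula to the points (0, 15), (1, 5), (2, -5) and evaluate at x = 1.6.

Lagrange interpolation formula:
P(x) = Σ yᵢ × Lᵢ(x)
where Lᵢ(x) = Π_{j≠i} (x - xⱼ)/(xᵢ - xⱼ)

L_0(1.6) = (1.6 - 1)/(0 - 1) × (1.6 - 2)/(0 - 2) = -0.120000
L_1(1.6) = (1.6 - 0)/(1 - 0) × (1.6 - 2)/(1 - 2) = 0.640000
L_2(1.6) = (1.6 - 0)/(2 - 0) × (1.6 - 1)/(2 - 1) = 0.480000

P(1.6) = 15×L_0(1.6) + 5×L_1(1.6) + (-5)×L_2(1.6)
P(1.6) = -1.000000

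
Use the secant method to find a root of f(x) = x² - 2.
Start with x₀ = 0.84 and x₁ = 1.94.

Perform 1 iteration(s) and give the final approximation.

f(x) = x² - 2
x₀ = 0.84, x₁ = 1.94

Secant formula: x_{n+1} = x_n - f(x_n)(x_n - x_{n-1})/(f(x_n) - f(x_{n-1}))

Iteration 1:
  f(0.840000) = -1.294400
  f(1.940000) = 1.763600
  x_2 = 1.940000 - 1.763600×(1.940000 - 0.840000)/(1.763600 - (-1.294400))
       = 1.305612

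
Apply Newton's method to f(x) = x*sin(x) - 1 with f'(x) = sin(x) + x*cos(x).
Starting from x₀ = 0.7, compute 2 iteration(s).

f(x) = x*sin(x) - 1
f'(x) = sin(x) + x*cos(x)
x₀ = 0.7

Newton-Raphson formula: x_{n+1} = x_n - f(x_n)/f'(x_n)

Iteration 1:
  f(0.700000) = -0.549048
  f'(0.700000) = 1.179607
  x_1 = 0.700000 - (-0.549048)/1.179607 = 1.165450
Iteration 2:
  f(1.165450) = 0.071008
  f'(1.165450) = 1.378546
  x_2 = 1.165450 - 0.071008/1.378546 = 1.113940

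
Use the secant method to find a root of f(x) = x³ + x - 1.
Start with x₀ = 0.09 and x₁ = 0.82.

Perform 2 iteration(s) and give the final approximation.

f(x) = x³ + x - 1
x₀ = 0.09, x₁ = 0.82

Secant formula: x_{n+1} = x_n - f(x_n)(x_n - x_{n-1})/(f(x_n) - f(x_{n-1}))

Iteration 1:
  f(0.090000) = -0.909271
  f(0.820000) = 0.371368
  x_2 = 0.820000 - 0.371368×(0.820000 - 0.090000)/(0.371368 - (-0.909271))
       = 0.608310
Iteration 2:
  f(0.820000) = 0.371368
  f(0.608310) = -0.166591
  x_3 = 0.608310 - (-0.166591)×(0.608310 - 0.820000)/(-0.166591 - 0.371368)
       = 0.673864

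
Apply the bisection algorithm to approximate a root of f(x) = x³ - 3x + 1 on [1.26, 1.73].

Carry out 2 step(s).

f(x) = x³ - 3x + 1
Initial interval: [1.26, 1.73]

Iteration 1:
  c_1 = (1.260000 + 1.730000)/2 = 1.495000
  f(c_1) = f(1.495000) = -0.143638
  f(a) × f(c) ≥ 0, new interval: [1.495000, 1.730000]
Iteration 2:
  c_2 = (1.495000 + 1.730000)/2 = 1.612500
  f(c_2) = f(1.612500) = 0.355252
  f(a) × f(c) < 0, new interval: [1.495000, 1.612500]

After 2 iteration(s), the approximation is c_2 = 1.612500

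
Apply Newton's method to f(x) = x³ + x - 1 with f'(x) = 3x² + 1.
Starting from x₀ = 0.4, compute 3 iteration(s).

f(x) = x³ + x - 1
f'(x) = 3x² + 1
x₀ = 0.4

Newton-Raphson formula: x_{n+1} = x_n - f(x_n)/f'(x_n)

Iteration 1:
  f(0.400000) = -0.536000
  f'(0.400000) = 1.480000
  x_1 = 0.400000 - (-0.536000)/1.480000 = 0.762162
Iteration 2:
  f(0.762162) = 0.204895
  f'(0.762162) = 2.742673
  x_2 = 0.762162 - 0.204895/2.742673 = 0.687456
Iteration 3:
  f(0.687456) = 0.012344
  f'(0.687456) = 2.417786
  x_3 = 0.687456 - 0.012344/2.417786 = 0.682350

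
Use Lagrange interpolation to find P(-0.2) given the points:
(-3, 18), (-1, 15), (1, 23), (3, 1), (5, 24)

Lagrange interpolation formula:
P(x) = Σ yᵢ × Lᵢ(x)
where Lᵢ(x) = Π_{j≠i} (x - xⱼ)/(xᵢ - xⱼ)

L_0(-0.2) = (-0.2 - (-1))/(-3 - (-1)) × (-0.2 - 1)/(-3 - 1) × (-0.2 - 3)/(-3 - 3) × (-0.2 - 5)/(-3 - 5) = -0.041600
L_1(-0.2) = (-0.2 - (-3))/(-1 - (-3)) × (-0.2 - 1)/(-1 - 1) × (-0.2 - 3)/(-1 - 3) × (-0.2 - 5)/(-1 - 5) = 0.582400
L_2(-0.2) = (-0.2 - (-3))/(1 - (-3)) × (-0.2 - (-1))/(1 - (-1)) × (-0.2 - 3)/(1 - 3) × (-0.2 - 5)/(1 - 5) = 0.582400
L_3(-0.2) = (-0.2 - (-3))/(3 - (-3)) × (-0.2 - (-1))/(3 - (-1)) × (-0.2 - 1)/(3 - 1) × (-0.2 - 5)/(3 - 5) = -0.145600
L_4(-0.2) = (-0.2 - (-3))/(5 - (-3)) × (-0.2 - (-1))/(5 - (-1)) × (-0.2 - 1)/(5 - 1) × (-0.2 - 3)/(5 - 3) = 0.022400

P(-0.2) = 18×L_0(-0.2) + 15×L_1(-0.2) + 23×L_2(-0.2) + 1×L_3(-0.2) + 24×L_4(-0.2)
P(-0.2) = 21.774400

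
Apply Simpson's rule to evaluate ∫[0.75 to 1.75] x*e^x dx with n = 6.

f(x) = x*e^x
a = 0.75, b = 1.75, n = 6
h = (b - a)/n = 0.166667

Simpson's rule: (h/3)[f(x₀) + 4f(x₁) + 2f(x₂) + ... + f(xₙ)]

x_0 = 0.7500, f(x_0) = 1.587750, coefficient = 1
x_1 = 0.9167, f(x_1) = 2.292528, coefficient = 4
x_2 = 1.0833, f(x_2) = 3.200721, coefficient = 2
x_3 = 1.2500, f(x_3) = 4.362929, coefficient = 4
x_4 = 1.4167, f(x_4) = 5.841417, coefficient = 2
x_5 = 1.5833, f(x_5) = 7.712679, coefficient = 4
x_6 = 1.7500, f(x_6) = 10.070555, coefficient = 1

I ≈ (0.166667/3) × 87.215126 = 4.845285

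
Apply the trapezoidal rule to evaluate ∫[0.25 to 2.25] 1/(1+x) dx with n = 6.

f(x) = 1/(1+x)
a = 0.25, b = 2.25, n = 6
h = (b - a)/n = 0.333333

Trapezoidal rule: (h/2)[f(x₀) + 2f(x₁) + 2f(x₂) + ... + f(xₙ)]

x_0 = 0.2500, f(x_0) = 0.800000, coefficient = 1
x_1 = 0.5833, f(x_1) = 0.631579, coefficient = 2
x_2 = 0.9167, f(x_2) = 0.521739, coefficient = 2
x_3 = 1.2500, f(x_3) = 0.444444, coefficient = 2
x_4 = 1.5833, f(x_4) = 0.387097, coefficient = 2
x_5 = 1.9167, f(x_5) = 0.342857, coefficient = 2
x_6 = 2.2500, f(x_6) = 0.307692, coefficient = 1

I ≈ (0.333333/2) × 5.763125 = 0.960521
Exact value: 0.955511
Error: 0.005009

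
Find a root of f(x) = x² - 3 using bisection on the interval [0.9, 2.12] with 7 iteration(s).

f(x) = x² - 3
Initial interval: [0.9, 2.12]

Iteration 1:
  c_1 = (0.900000 + 2.120000)/2 = 1.510000
  f(c_1) = f(1.510000) = -0.719900
  f(a) × f(c) ≥ 0, new interval: [1.510000, 2.120000]
Iteration 2:
  c_2 = (1.510000 + 2.120000)/2 = 1.815000
  f(c_2) = f(1.815000) = 0.294225
  f(a) × f(c) < 0, new interval: [1.510000, 1.815000]
Iteration 3:
  c_3 = (1.510000 + 1.815000)/2 = 1.662500
  f(c_3) = f(1.662500) = -0.236094
  f(a) × f(c) ≥ 0, new interval: [1.662500, 1.815000]
Iteration 4:
  c_4 = (1.662500 + 1.815000)/2 = 1.738750
  f(c_4) = f(1.738750) = 0.023252
  f(a) × f(c) < 0, new interval: [1.662500, 1.738750]
Iteration 5:
  c_5 = (1.662500 + 1.738750)/2 = 1.700625
  f(c_5) = f(1.700625) = -0.107875
  f(a) × f(c) ≥ 0, new interval: [1.700625, 1.738750]
Iteration 6:
  c_6 = (1.700625 + 1.738750)/2 = 1.719688
  f(c_6) = f(1.719688) = -0.042675
  f(a) × f(c) ≥ 0, new interval: [1.719688, 1.738750]
Iteration 7:
  c_7 = (1.719688 + 1.738750)/2 = 1.729219
  f(c_7) = f(1.729219) = -0.009803
  f(a) × f(c) ≥ 0, new interval: [1.729219, 1.738750]

After 7 iteration(s), the approximation is c_7 = 1.729219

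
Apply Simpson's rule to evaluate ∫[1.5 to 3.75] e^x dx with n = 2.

f(x) = e^x
a = 1.5, b = 3.75, n = 2
h = (b - a)/n = 1.125000

Simpson's rule: (h/3)[f(x₀) + 4f(x₁) + 2f(x₂) + ... + f(xₙ)]

x_0 = 1.5000, f(x_0) = 4.481689, coefficient = 1
x_1 = 2.6250, f(x_1) = 13.804574, coefficient = 4
x_2 = 3.7500, f(x_2) = 42.521082, coefficient = 1

I ≈ (1.125000/3) × 102.221068 = 38.332900
Exact value: 38.039393
Error: 0.293508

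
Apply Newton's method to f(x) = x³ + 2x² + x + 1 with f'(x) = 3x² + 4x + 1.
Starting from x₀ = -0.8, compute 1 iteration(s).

f(x) = x³ + 2x² + x + 1
f'(x) = 3x² + 4x + 1
x₀ = -0.8

Newton-Raphson formula: x_{n+1} = x_n - f(x_n)/f'(x_n)

Iteration 1:
  f(-0.800000) = 0.968000
  f'(-0.800000) = -0.280000
  x_1 = -0.800000 - 0.968000/(-0.280000) = 2.657143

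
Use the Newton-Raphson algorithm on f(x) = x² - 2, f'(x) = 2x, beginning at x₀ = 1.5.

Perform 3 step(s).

f(x) = x² - 2
f'(x) = 2x
x₀ = 1.5

Newton-Raphson formula: x_{n+1} = x_n - f(x_n)/f'(x_n)

Iteration 1:
  f(1.500000) = 0.250000
  f'(1.500000) = 3.000000
  x_1 = 1.500000 - 0.250000/3.000000 = 1.416667
Iteration 2:
  f(1.416667) = 0.006944
  f'(1.416667) = 2.833333
  x_2 = 1.416667 - 0.006944/2.833333 = 1.414216
Iteration 3:
  f(1.414216) = 0.000006
  f'(1.414216) = 2.828431
  x_3 = 1.414216 - 0.000006/2.828431 = 1.414214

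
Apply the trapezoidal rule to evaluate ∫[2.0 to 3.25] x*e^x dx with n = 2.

f(x) = x*e^x
a = 2.0, b = 3.25, n = 2
h = (b - a)/n = 0.625000

Trapezoidal rule: (h/2)[f(x₀) + 2f(x₁) + 2f(x₂) + ... + f(xₙ)]

x_0 = 2.0000, f(x_0) = 14.778112, coefficient = 1
x_1 = 2.6250, f(x_1) = 36.237007, coefficient = 2
x_2 = 3.2500, f(x_2) = 83.818605, coefficient = 1

I ≈ (0.625000/2) × 171.070731 = 53.459604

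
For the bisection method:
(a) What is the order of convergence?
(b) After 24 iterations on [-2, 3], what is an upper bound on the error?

(a) Bisection has linear (order 1) convergence; the error is halved each step.

(b) Error bound = (b-a)/2^n = (3 - (-2))/2^{24}
    = 5/2^{24}

(a) 1 (linear); (b) error ≤ 2.98e-07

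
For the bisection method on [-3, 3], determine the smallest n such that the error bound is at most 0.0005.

We need (b-a)/2^n ≤ 0.0005
(3 - (-3))/2^n ≤ 0.0005
6/2^n ≤ 0.0005
2^n ≥ 12000
n ≥ log₂(12000) = 13.55
n ≥ 14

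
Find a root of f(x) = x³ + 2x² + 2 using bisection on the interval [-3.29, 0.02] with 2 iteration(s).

f(x) = x³ + 2x² + 2
Initial interval: [-3.29, 0.02]

Iteration 1:
  c_1 = (-3.290000 + 0.020000)/2 = -1.635000
  f(c_1) = f(-1.635000) = 2.975727
  f(a) × f(c) < 0, new interval: [-3.290000, -1.635000]
Iteration 2:
  c_2 = (-3.290000 + (-1.635000))/2 = -2.462500
  f(c_2) = f(-2.462500) = -0.804557
  f(a) × f(c) ≥ 0, new interval: [-2.462500, -1.635000]

After 2 iteration(s), the approximation is c_2 = -2.462500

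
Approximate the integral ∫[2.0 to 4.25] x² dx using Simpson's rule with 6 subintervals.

f(x) = x²
a = 2.0, b = 4.25, n = 6
h = (b - a)/n = 0.375000

Simpson's rule: (h/3)[f(x₀) + 4f(x₁) + 2f(x₂) + ... + f(xₙ)]

x_0 = 2.0000, f(x_0) = 4.000000, coefficient = 1
x_1 = 2.3750, f(x_1) = 5.640625, coefficient = 4
x_2 = 2.7500, f(x_2) = 7.562500, coefficient = 2
x_3 = 3.1250, f(x_3) = 9.765625, coefficient = 4
x_4 = 3.5000, f(x_4) = 12.250000, coefficient = 2
x_5 = 3.8750, f(x_5) = 15.015625, coefficient = 4
x_6 = 4.2500, f(x_6) = 18.062500, coefficient = 1

I ≈ (0.375000/3) × 183.375000 = 22.921875
Exact value: 22.921875
Error: 0.000000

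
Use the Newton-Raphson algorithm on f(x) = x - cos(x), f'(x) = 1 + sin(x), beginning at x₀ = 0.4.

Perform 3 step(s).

f(x) = x - cos(x)
f'(x) = 1 + sin(x)
x₀ = 0.4

Newton-Raphson formula: x_{n+1} = x_n - f(x_n)/f'(x_n)

Iteration 1:
  f(0.400000) = -0.521061
  f'(0.400000) = 1.389418
  x_1 = 0.400000 - (-0.521061)/1.389418 = 0.775021
Iteration 2:
  f(0.775021) = 0.060615
  f'(0.775021) = 1.699731
  x_2 = 0.775021 - 0.060615/1.699731 = 0.739360
Iteration 3:
  f(0.739360) = 0.000460
  f'(0.739360) = 1.673815
  x_3 = 0.739360 - 0.000460/1.673815 = 0.739085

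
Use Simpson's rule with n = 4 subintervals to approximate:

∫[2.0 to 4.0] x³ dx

f(x) = x³
a = 2.0, b = 4.0, n = 4
h = (b - a)/n = 0.500000

Simpson's rule: (h/3)[f(x₀) + 4f(x₁) + 2f(x₂) + ... + f(xₙ)]

x_0 = 2.0000, f(x_0) = 8.000000, coefficient = 1
x_1 = 2.5000, f(x_1) = 15.625000, coefficient = 4
x_2 = 3.0000, f(x_2) = 27.000000, coefficient = 2
x_3 = 3.5000, f(x_3) = 42.875000, coefficient = 4
x_4 = 4.0000, f(x_4) = 64.000000, coefficient = 1

I ≈ (0.500000/3) × 360.000000 = 60.000000
Exact value: 60.000000
Error: 0.000000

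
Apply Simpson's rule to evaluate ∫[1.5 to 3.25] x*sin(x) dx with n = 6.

f(x) = x*sin(x)
a = 1.5, b = 3.25, n = 6
h = (b - a)/n = 0.291667

Simpson's rule: (h/3)[f(x₀) + 4f(x₁) + 2f(x₂) + ... + f(xₙ)]

x_0 = 1.5000, f(x_0) = 1.496242, coefficient = 1
x_1 = 1.7917, f(x_1) = 1.748142, coefficient = 4
x_2 = 2.0833, f(x_2) = 1.815632, coefficient = 2
x_3 = 2.3750, f(x_3) = 1.647502, coefficient = 4
x_4 = 2.6667, f(x_4) = 1.219394, coefficient = 2
x_5 = 2.9583, f(x_5) = 0.539113, coefficient = 4
x_6 = 3.2500, f(x_6) = -0.351634, coefficient = 1

I ≈ (0.291667/3) × 22.953685 = 2.231608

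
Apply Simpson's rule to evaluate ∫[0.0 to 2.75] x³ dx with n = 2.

f(x) = x³
a = 0.0, b = 2.75, n = 2
h = (b - a)/n = 1.375000

Simpson's rule: (h/3)[f(x₀) + 4f(x₁) + 2f(x₂) + ... + f(xₙ)]

x_0 = 0.0000, f(x_0) = 0.000000, coefficient = 1
x_1 = 1.3750, f(x_1) = 2.599609, coefficient = 4
x_2 = 2.7500, f(x_2) = 20.796875, coefficient = 1

I ≈ (1.375000/3) × 31.195312 = 14.297852
Exact value: 14.297852
Error: 0.000000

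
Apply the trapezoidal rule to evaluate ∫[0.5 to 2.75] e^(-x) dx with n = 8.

f(x) = e^(-x)
a = 0.5, b = 2.75, n = 8
h = (b - a)/n = 0.281250

Trapezoidal rule: (h/2)[f(x₀) + 2f(x₁) + 2f(x₂) + ... + f(xₙ)]

x_0 = 0.5000, f(x_0) = 0.606531, coefficient = 1
x_1 = 0.7812, f(x_1) = 0.457833, coefficient = 2
x_2 = 1.0625, f(x_2) = 0.345591, coefficient = 2
x_3 = 1.3438, f(x_3) = 0.260866, coefficient = 2
x_4 = 1.6250, f(x_4) = 0.196912, coefficient = 2
x_5 = 1.9062, f(x_5) = 0.148637, coefficient = 2
x_6 = 2.1875, f(x_6) = 0.112197, coefficient = 2
x_7 = 2.4688, f(x_7) = 0.084691, coefficient = 2
x_8 = 2.7500, f(x_8) = 0.063928, coefficient = 1

I ≈ (0.281250/2) × 3.883910 = 0.546175
Exact value: 0.542603
Error: 0.003572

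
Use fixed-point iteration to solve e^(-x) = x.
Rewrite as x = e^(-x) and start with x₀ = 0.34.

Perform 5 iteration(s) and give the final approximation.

Equation: e^(-x) = x
Fixed-point form: x = e^(-x)
x₀ = 0.34

x_1 = g(0.340000) = 0.711770
x_2 = g(0.711770) = 0.490775
x_3 = g(0.490775) = 0.612152
x_4 = g(0.612152) = 0.542183
x_5 = g(0.542183) = 0.581478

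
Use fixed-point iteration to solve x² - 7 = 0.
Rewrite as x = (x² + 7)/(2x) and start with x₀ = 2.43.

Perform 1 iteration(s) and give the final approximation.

Equation: x² - 7 = 0
Fixed-point form: x = (x² + 7)/(2x)
x₀ = 2.43

x_1 = g(2.430000) = 2.655329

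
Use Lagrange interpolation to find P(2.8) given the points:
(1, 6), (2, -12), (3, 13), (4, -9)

Lagrange interpolation formula:
P(x) = Σ yᵢ × Lᵢ(x)
where Lᵢ(x) = Π_{j≠i} (x - xⱼ)/(xᵢ - xⱼ)

L_0(2.8) = (2.8 - 2)/(1 - 2) × (2.8 - 3)/(1 - 3) × (2.8 - 4)/(1 - 4) = -0.032000
L_1(2.8) = (2.8 - 1)/(2 - 1) × (2.8 - 3)/(2 - 3) × (2.8 - 4)/(2 - 4) = 0.216000
L_2(2.8) = (2.8 - 1)/(3 - 1) × (2.8 - 2)/(3 - 2) × (2.8 - 4)/(3 - 4) = 0.864000
L_3(2.8) = (2.8 - 1)/(4 - 1) × (2.8 - 2)/(4 - 2) × (2.8 - 3)/(4 - 3) = -0.048000

P(2.8) = 6×L_0(2.8) + (-12)×L_1(2.8) + 13×L_2(2.8) + (-9)×L_3(2.8)
P(2.8) = 8.880000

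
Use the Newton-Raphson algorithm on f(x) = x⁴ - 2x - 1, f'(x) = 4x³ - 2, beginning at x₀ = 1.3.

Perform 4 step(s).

f(x) = x⁴ - 2x - 1
f'(x) = 4x³ - 2
x₀ = 1.3

Newton-Raphson formula: x_{n+1} = x_n - f(x_n)/f'(x_n)

Iteration 1:
  f(1.300000) = -0.743900
  f'(1.300000) = 6.788000
  x_1 = 1.300000 - (-0.743900)/6.788000 = 1.409590
Iteration 2:
  f(1.409590) = 0.128771
  f'(1.409590) = 9.203116
  x_2 = 1.409590 - 0.128771/9.203116 = 1.395598
Iteration 3:
  f(1.395598) = 0.002319
  f'(1.395598) = 8.872799
  x_3 = 1.395598 - 0.002319/8.872799 = 1.395337
Iteration 4:
  f(1.395337) = 0.000001
  f'(1.395337) = 8.866693
  x_4 = 1.395337 - 0.000001/8.866693 = 1.395337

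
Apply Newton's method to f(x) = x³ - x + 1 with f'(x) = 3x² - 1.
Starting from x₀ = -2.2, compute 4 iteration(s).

f(x) = x³ - x + 1
f'(x) = 3x² - 1
x₀ = -2.2

Newton-Raphson formula: x_{n+1} = x_n - f(x_n)/f'(x_n)

Iteration 1:
  f(-2.200000) = -7.448000
  f'(-2.200000) = 13.520000
  x_1 = -2.200000 - (-7.448000)/13.520000 = -1.649112
Iteration 2:
  f(-1.649112) = -1.835767
  f'(-1.649112) = 7.158715
  x_2 = -1.649112 - (-1.835767)/7.158715 = -1.392674
Iteration 3:
  f(-1.392674) = -0.308476
  f'(-1.392674) = 4.818626
  x_3 = -1.392674 - (-0.308476)/4.818626 = -1.328657
Iteration 4:
  f(-1.328657) = -0.016860
  f'(-1.328657) = 4.295988
  x_4 = -1.328657 - (-0.016860)/4.295988 = -1.324732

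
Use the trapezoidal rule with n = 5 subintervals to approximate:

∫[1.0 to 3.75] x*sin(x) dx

f(x) = x*sin(x)
a = 1.0, b = 3.75, n = 5
h = (b - a)/n = 0.550000

Trapezoidal rule: (h/2)[f(x₀) + 2f(x₁) + 2f(x₂) + ... + f(xₙ)]

x_0 = 1.0000, f(x_0) = 0.841471, coefficient = 1
x_1 = 1.5500, f(x_1) = 1.549665, coefficient = 2
x_2 = 2.1000, f(x_2) = 1.812740, coefficient = 2
x_3 = 2.6500, f(x_3) = 1.250881, coefficient = 2
x_4 = 3.2000, f(x_4) = -0.186797, coefficient = 2
x_5 = 3.7500, f(x_5) = -2.143355, coefficient = 1

I ≈ (0.550000/2) × 7.551092 = 2.076550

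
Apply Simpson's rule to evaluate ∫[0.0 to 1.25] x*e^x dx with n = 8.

f(x) = x*e^x
a = 0.0, b = 1.25, n = 8
h = (b - a)/n = 0.156250

Simpson's rule: (h/3)[f(x₀) + 4f(x₁) + 2f(x₂) + ... + f(xₙ)]

x_0 = 0.0000, f(x_0) = 0.000000, coefficient = 1
x_1 = 0.1562, f(x_1) = 0.182675, coefficient = 4
x_2 = 0.3125, f(x_2) = 0.427137, coefficient = 2
x_3 = 0.4688, f(x_3) = 0.749060, coefficient = 4
x_4 = 0.6250, f(x_4) = 1.167654, coefficient = 2
x_5 = 0.7812, f(x_5) = 1.706407, coefficient = 4
x_6 = 0.9375, f(x_6) = 2.393990, coefficient = 2
x_7 = 1.0938, f(x_7) = 3.265334, coefficient = 4
x_8 = 1.2500, f(x_8) = 4.362929, coefficient = 1

I ≈ (0.156250/3) × 35.954395 = 1.872625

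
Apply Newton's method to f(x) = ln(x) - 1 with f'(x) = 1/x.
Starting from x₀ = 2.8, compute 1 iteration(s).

f(x) = ln(x) - 1
f'(x) = 1/x
x₀ = 2.8

Newton-Raphson formula: x_{n+1} = x_n - f(x_n)/f'(x_n)

Iteration 1:
  f(2.800000) = 0.029619
  f'(2.800000) = 0.357143
  x_1 = 2.800000 - 0.029619/0.357143 = 2.717066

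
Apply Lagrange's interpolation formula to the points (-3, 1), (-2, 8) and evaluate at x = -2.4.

Lagrange interpolation formula:
P(x) = Σ yᵢ × Lᵢ(x)
where Lᵢ(x) = Π_{j≠i} (x - xⱼ)/(xᵢ - xⱼ)

L_0(-2.4) = (-2.4 - (-2))/(-3 - (-2)) = 0.400000
L_1(-2.4) = (-2.4 - (-3))/(-2 - (-3)) = 0.600000

P(-2.4) = 1×L_0(-2.4) + 8×L_1(-2.4)
P(-2.4) = 5.200000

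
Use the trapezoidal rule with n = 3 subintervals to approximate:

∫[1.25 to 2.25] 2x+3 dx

f(x) = 2x+3
a = 1.25, b = 2.25, n = 3
h = (b - a)/n = 0.333333

Trapezoidal rule: (h/2)[f(x₀) + 2f(x₁) + 2f(x₂) + ... + f(xₙ)]

x_0 = 1.2500, f(x_0) = 5.500000, coefficient = 1
x_1 = 1.5833, f(x_1) = 6.166667, coefficient = 2
x_2 = 1.9167, f(x_2) = 6.833333, coefficient = 2
x_3 = 2.2500, f(x_3) = 7.500000, coefficient = 1

I ≈ (0.333333/2) × 39.000000 = 6.500000
Exact value: 6.500000
Error: 0.000000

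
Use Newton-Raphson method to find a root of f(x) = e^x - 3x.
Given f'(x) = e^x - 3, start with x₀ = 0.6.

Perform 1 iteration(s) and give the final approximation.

f(x) = e^x - 3x
f'(x) = e^x - 3
x₀ = 0.6

Newton-Raphson formula: x_{n+1} = x_n - f(x_n)/f'(x_n)

Iteration 1:
  f(0.600000) = 0.022119
  f'(0.600000) = -1.177881
  x_1 = 0.600000 - 0.022119/(-1.177881) = 0.618778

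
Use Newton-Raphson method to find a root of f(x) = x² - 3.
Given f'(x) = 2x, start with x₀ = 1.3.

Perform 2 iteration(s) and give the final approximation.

f(x) = x² - 3
f'(x) = 2x
x₀ = 1.3

Newton-Raphson formula: x_{n+1} = x_n - f(x_n)/f'(x_n)

Iteration 1:
  f(1.300000) = -1.310000
  f'(1.300000) = 2.600000
  x_1 = 1.300000 - (-1.310000)/2.600000 = 1.803846
Iteration 2:
  f(1.803846) = 0.253861
  f'(1.803846) = 3.607692
  x_2 = 1.803846 - 0.253861/3.607692 = 1.733480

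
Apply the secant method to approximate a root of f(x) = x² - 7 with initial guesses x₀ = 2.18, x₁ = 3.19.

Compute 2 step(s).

f(x) = x² - 7
x₀ = 2.18, x₁ = 3.19

Secant formula: x_{n+1} = x_n - f(x_n)(x_n - x_{n-1})/(f(x_n) - f(x_{n-1}))

Iteration 1:
  f(2.180000) = -2.247600
  f(3.190000) = 3.176100
  x_2 = 3.190000 - 3.176100×(3.190000 - 2.180000)/(3.176100 - (-2.247600))
       = 2.598547
Iteration 2:
  f(3.190000) = 3.176100
  f(2.598547) = -0.247551
  x_3 = 2.598547 - (-0.247551)×(2.598547 - 3.190000)/(-0.247551 - 3.176100)
       = 2.641313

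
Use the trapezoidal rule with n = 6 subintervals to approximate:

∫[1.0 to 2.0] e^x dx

f(x) = e^x
a = 1.0, b = 2.0, n = 6
h = (b - a)/n = 0.166667

Trapezoidal rule: (h/2)[f(x₀) + 2f(x₁) + 2f(x₂) + ... + f(xₙ)]

x_0 = 1.0000, f(x_0) = 2.718282, coefficient = 1
x_1 = 1.1667, f(x_1) = 3.211271, coefficient = 2
x_2 = 1.3333, f(x_2) = 3.793668, coefficient = 2
x_3 = 1.5000, f(x_3) = 4.481689, coefficient = 2
x_4 = 1.6667, f(x_4) = 5.294490, coefficient = 2
x_5 = 1.8333, f(x_5) = 6.254701, coefficient = 2
x_6 = 2.0000, f(x_6) = 7.389056, coefficient = 1

I ≈ (0.166667/2) × 56.178975 = 4.681581
Exact value: 4.670774
Error: 0.010807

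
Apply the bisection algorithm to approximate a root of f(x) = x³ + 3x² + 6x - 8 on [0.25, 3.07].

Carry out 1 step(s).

f(x) = x³ + 3x² + 6x - 8
Initial interval: [0.25, 3.07]

Iteration 1:
  c_1 = (0.250000 + 3.070000)/2 = 1.660000
  f(c_1) = f(1.660000) = 14.801096
  f(a) × f(c) < 0, new interval: [0.250000, 1.660000]

After 1 iteration(s), the approximation is c_1 = 1.660000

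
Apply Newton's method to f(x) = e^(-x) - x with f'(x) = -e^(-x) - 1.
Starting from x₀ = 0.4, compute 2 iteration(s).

f(x) = e^(-x) - x
f'(x) = -e^(-x) - 1
x₀ = 0.4

Newton-Raphson formula: x_{n+1} = x_n - f(x_n)/f'(x_n)

Iteration 1:
  f(0.400000) = 0.270320
  f'(0.400000) = -1.670320
  x_1 = 0.400000 - 0.270320/(-1.670320) = 0.561837
Iteration 2:
  f(0.561837) = 0.008323
  f'(0.561837) = -1.570161
  x_2 = 0.561837 - 0.008323/(-1.570161) = 0.567138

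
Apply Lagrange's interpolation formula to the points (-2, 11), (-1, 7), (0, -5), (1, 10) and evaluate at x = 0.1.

Lagrange interpolation formula:
P(x) = Σ yᵢ × Lᵢ(x)
where Lᵢ(x) = Π_{j≠i} (x - xⱼ)/(xᵢ - xⱼ)

L_0(0.1) = (0.1 - (-1))/(-2 - (-1)) × (0.1 - 0)/(-2 - 0) × (0.1 - 1)/(-2 - 1) = 0.016500
L_1(0.1) = (0.1 - (-2))/(-1 - (-2)) × (0.1 - 0)/(-1 - 0) × (0.1 - 1)/(-1 - 1) = -0.094500
L_2(0.1) = (0.1 - (-2))/(0 - (-2)) × (0.1 - (-1))/(0 - (-1)) × (0.1 - 1)/(0 - 1) = 1.039500
L_3(0.1) = (0.1 - (-2))/(1 - (-2)) × (0.1 - (-1))/(1 - (-1)) × (0.1 - 0)/(1 - 0) = 0.038500

P(0.1) = 11×L_0(0.1) + 7×L_1(0.1) + (-5)×L_2(0.1) + 10×L_3(0.1)
P(0.1) = -5.292500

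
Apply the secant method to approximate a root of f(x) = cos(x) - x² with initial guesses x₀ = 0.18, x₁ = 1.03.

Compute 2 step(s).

f(x) = cos(x) - x²
x₀ = 0.18, x₁ = 1.03

Secant formula: x_{n+1} = x_n - f(x_n)(x_n - x_{n-1})/(f(x_n) - f(x_{n-1}))

Iteration 1:
  f(0.180000) = 0.951444
  f(1.030000) = -0.546081
  x_2 = 1.030000 - (-0.546081)×(1.030000 - 0.180000)/(-0.546081 - 0.951444)
       = 0.720043
Iteration 2:
  f(1.030000) = -0.546081
  f(0.720043) = 0.233316
  x_3 = 0.720043 - 0.233316×(0.720043 - 1.030000)/(0.233316 - (-0.546081))
       = 0.812830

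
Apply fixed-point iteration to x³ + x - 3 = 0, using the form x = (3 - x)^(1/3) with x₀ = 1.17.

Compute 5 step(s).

Equation: x³ + x - 3 = 0
Fixed-point form: x = (3 - x)^(1/3)
x₀ = 1.17

x_1 = g(1.170000) = 1.223161
x_2 = g(1.223161) = 1.211200
x_3 = g(1.211200) = 1.213912
x_4 = g(1.213912) = 1.213298
x_5 = g(1.213298) = 1.213437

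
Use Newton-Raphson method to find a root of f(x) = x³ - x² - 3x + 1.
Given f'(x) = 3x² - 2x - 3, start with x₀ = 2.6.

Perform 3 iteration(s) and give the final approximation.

f(x) = x³ - x² - 3x + 1
f'(x) = 3x² - 2x - 3
x₀ = 2.6

Newton-Raphson formula: x_{n+1} = x_n - f(x_n)/f'(x_n)

Iteration 1:
  f(2.600000) = 4.016000
  f'(2.600000) = 12.080000
  x_1 = 2.600000 - 4.016000/12.080000 = 2.267550
Iteration 2:
  f(2.267550) = 0.714814
  f'(2.267550) = 7.890245
  x_2 = 2.267550 - 0.714814/7.890245 = 2.176955
Iteration 3:
  f(2.176955) = 0.046881
  f'(2.176955) = 6.863489
  x_3 = 2.176955 - 0.046881/6.863489 = 2.170124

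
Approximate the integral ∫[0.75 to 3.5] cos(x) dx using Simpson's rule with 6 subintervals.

f(x) = cos(x)
a = 0.75, b = 3.5, n = 6
h = (b - a)/n = 0.458333

Simpson's rule: (h/3)[f(x₀) + 4f(x₁) + 2f(x₂) + ... + f(xₙ)]

x_0 = 0.7500, f(x_0) = 0.731689, coefficient = 1
x_1 = 1.2083, f(x_1) = 0.354578, coefficient = 4
x_2 = 1.6667, f(x_2) = -0.095724, coefficient = 2
x_3 = 2.1250, f(x_3) = -0.526266, coefficient = 4
x_4 = 2.5833, f(x_4) = -0.848178, coefficient = 2
x_5 = 3.0417, f(x_5) = -0.995012, coefficient = 4
x_6 = 3.5000, f(x_6) = -0.936457, coefficient = 1

I ≈ (0.458333/3) × -6.759370 = -1.032682
Exact value: -1.032422
Error: 0.000260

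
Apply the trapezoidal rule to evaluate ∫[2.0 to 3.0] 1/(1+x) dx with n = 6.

f(x) = 1/(1+x)
a = 2.0, b = 3.0, n = 6
h = (b - a)/n = 0.166667

Trapezoidal rule: (h/2)[f(x₀) + 2f(x₁) + 2f(x₂) + ... + f(xₙ)]

x_0 = 2.0000, f(x_0) = 0.333333, coefficient = 1
x_1 = 2.1667, f(x_1) = 0.315789, coefficient = 2
x_2 = 2.3333, f(x_2) = 0.300000, coefficient = 2
x_3 = 2.5000, f(x_3) = 0.285714, coefficient = 2
x_4 = 2.6667, f(x_4) = 0.272727, coefficient = 2
x_5 = 2.8333, f(x_5) = 0.260870, coefficient = 2
x_6 = 3.0000, f(x_6) = 0.250000, coefficient = 1

I ≈ (0.166667/2) × 3.453535 = 0.287795
Exact value: 0.287682
Error: 0.000112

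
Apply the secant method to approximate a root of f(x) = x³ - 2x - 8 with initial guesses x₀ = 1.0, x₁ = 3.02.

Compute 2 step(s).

f(x) = x³ - 2x - 8
x₀ = 1.0, x₁ = 3.02

Secant formula: x_{n+1} = x_n - f(x_n)(x_n - x_{n-1})/(f(x_n) - f(x_{n-1}))

Iteration 1:
  f(1.000000) = -9.000000
  f(3.020000) = 13.503608
  x_2 = 3.020000 - 13.503608×(3.020000 - 1.000000)/(13.503608 - (-9.000000))
       = 1.807870
Iteration 2:
  f(3.020000) = 13.503608
  f(1.807870) = -5.706905
  x_3 = 1.807870 - (-5.706905)×(1.807870 - 3.020000)/(-5.706905 - 13.503608)
       = 2.167960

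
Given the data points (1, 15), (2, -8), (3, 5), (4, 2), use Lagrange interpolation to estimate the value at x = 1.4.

Lagrange interpolation formula:
P(x) = Σ yᵢ × Lᵢ(x)
where Lᵢ(x) = Π_{j≠i} (x - xⱼ)/(xᵢ - xⱼ)

L_0(1.4) = (1.4 - 2)/(1 - 2) × (1.4 - 3)/(1 - 3) × (1.4 - 4)/(1 - 4) = 0.416000
L_1(1.4) = (1.4 - 1)/(2 - 1) × (1.4 - 3)/(2 - 3) × (1.4 - 4)/(2 - 4) = 0.832000
L_2(1.4) = (1.4 - 1)/(3 - 1) × (1.4 - 2)/(3 - 2) × (1.4 - 4)/(3 - 4) = -0.312000
L_3(1.4) = (1.4 - 1)/(4 - 1) × (1.4 - 2)/(4 - 2) × (1.4 - 3)/(4 - 3) = 0.064000

P(1.4) = 15×L_0(1.4) + (-8)×L_1(1.4) + 5×L_2(1.4) + 2×L_3(1.4)
P(1.4) = -1.848000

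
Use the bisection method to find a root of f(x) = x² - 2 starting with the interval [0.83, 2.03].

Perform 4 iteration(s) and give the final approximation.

f(x) = x² - 2
Initial interval: [0.83, 2.03]

Iteration 1:
  c_1 = (0.830000 + 2.030000)/2 = 1.430000
  f(c_1) = f(1.430000) = 0.044900
  f(a) × f(c) < 0, new interval: [0.830000, 1.430000]
Iteration 2:
  c_2 = (0.830000 + 1.430000)/2 = 1.130000
  f(c_2) = f(1.130000) = -0.723100
  f(a) × f(c) ≥ 0, new interval: [1.130000, 1.430000]
Iteration 3:
  c_3 = (1.130000 + 1.430000)/2 = 1.280000
  f(c_3) = f(1.280000) = -0.361600
  f(a) × f(c) ≥ 0, new interval: [1.280000, 1.430000]
Iteration 4:
  c_4 = (1.280000 + 1.430000)/2 = 1.355000
  f(c_4) = f(1.355000) = -0.163975
  f(a) × f(c) ≥ 0, new interval: [1.355000, 1.430000]

After 4 iteration(s), the approximation is c_4 = 1.355000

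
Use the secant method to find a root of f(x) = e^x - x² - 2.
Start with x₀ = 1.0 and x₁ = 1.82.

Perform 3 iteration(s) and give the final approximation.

f(x) = e^x - x² - 2
x₀ = 1.0, x₁ = 1.82

Secant formula: x_{n+1} = x_n - f(x_n)(x_n - x_{n-1})/(f(x_n) - f(x_{n-1}))

Iteration 1:
  f(1.000000) = -0.281718
  f(1.820000) = 0.859458
  x_2 = 1.820000 - 0.859458×(1.820000 - 1.000000)/(0.859458 - (-0.281718))
       = 1.202430
Iteration 2:
  f(1.820000) = 0.859458
  f(1.202430) = -0.117643
  x_3 = 1.202430 - (-0.117643)×(1.202430 - 1.820000)/(-0.117643 - 0.859458)
       = 1.276786
Iteration 3:
  f(1.202430) = -0.117643
  f(1.276786) = -0.045084
  x_4 = 1.276786 - (-0.045084)×(1.276786 - 1.202430)/(-0.045084 - (-0.117643))
       = 1.322986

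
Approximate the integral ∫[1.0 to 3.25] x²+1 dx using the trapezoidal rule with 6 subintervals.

f(x) = x²+1
a = 1.0, b = 3.25, n = 6
h = (b - a)/n = 0.375000

Trapezoidal rule: (h/2)[f(x₀) + 2f(x₁) + 2f(x₂) + ... + f(xₙ)]

x_0 = 1.0000, f(x_0) = 2.000000, coefficient = 1
x_1 = 1.3750, f(x_1) = 2.890625, coefficient = 2
x_2 = 1.7500, f(x_2) = 4.062500, coefficient = 2
x_3 = 2.1250, f(x_3) = 5.515625, coefficient = 2
x_4 = 2.5000, f(x_4) = 7.250000, coefficient = 2
x_5 = 2.8750, f(x_5) = 9.265625, coefficient = 2
x_6 = 3.2500, f(x_6) = 11.562500, coefficient = 1

I ≈ (0.375000/2) × 71.531250 = 13.412109
Exact value: 13.359375
Error: 0.052734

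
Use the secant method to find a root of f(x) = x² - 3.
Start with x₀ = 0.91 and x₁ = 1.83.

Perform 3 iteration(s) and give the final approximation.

f(x) = x² - 3
x₀ = 0.91, x₁ = 1.83

Secant formula: x_{n+1} = x_n - f(x_n)(x_n - x_{n-1})/(f(x_n) - f(x_{n-1}))

Iteration 1:
  f(0.910000) = -2.171900
  f(1.830000) = 0.348900
  x_2 = 1.830000 - 0.348900×(1.830000 - 0.910000)/(0.348900 - (-2.171900))
       = 1.702664
Iteration 2:
  f(1.830000) = 0.348900
  f(1.702664) = -0.100935
  x_3 = 1.702664 - (-0.100935)×(1.702664 - 1.830000)/(-0.100935 - 0.348900)
       = 1.731236
Iteration 3:
  f(1.702664) = -0.100935
  f(1.731236) = -0.002822
  x_4 = 1.731236 - (-0.002822)×(1.731236 - 1.702664)/(-0.002822 - (-0.100935))
       = 1.732058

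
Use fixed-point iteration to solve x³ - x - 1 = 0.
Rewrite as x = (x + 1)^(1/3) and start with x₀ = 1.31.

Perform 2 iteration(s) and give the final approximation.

Equation: x³ - x - 1 = 0
Fixed-point form: x = (x + 1)^(1/3)
x₀ = 1.31

x_1 = g(1.310000) = 1.321916
x_2 = g(1.321916) = 1.324186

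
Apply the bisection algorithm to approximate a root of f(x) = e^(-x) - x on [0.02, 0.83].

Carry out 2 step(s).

f(x) = e^(-x) - x
Initial interval: [0.02, 0.83]

Iteration 1:
  c_1 = (0.020000 + 0.830000)/2 = 0.425000
  f(c_1) = f(0.425000) = 0.228770
  f(a) × f(c) ≥ 0, new interval: [0.425000, 0.830000]
Iteration 2:
  c_2 = (0.425000 + 0.830000)/2 = 0.627500
  f(c_2) = f(0.627500) = -0.093575
  f(a) × f(c) < 0, new interval: [0.425000, 0.627500]

After 2 iteration(s), the approximation is c_2 = 0.627500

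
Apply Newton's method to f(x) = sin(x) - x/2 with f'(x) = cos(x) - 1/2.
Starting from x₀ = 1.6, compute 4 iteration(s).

f(x) = sin(x) - x/2
f'(x) = cos(x) - 1/2
x₀ = 1.6

Newton-Raphson formula: x_{n+1} = x_n - f(x_n)/f'(x_n)

Iteration 1:
  f(1.600000) = 0.199574
  f'(1.600000) = -0.529200
  x_1 = 1.600000 - 0.199574/(-0.529200) = 1.977124
Iteration 2:
  f(1.977124) = -0.069983
  f'(1.977124) = -0.895238
  x_2 = 1.977124 - (-0.069983)/(-0.895238) = 1.898951
Iteration 3:
  f(1.898951) = -0.002837
  f'(1.898951) = -0.822297
  x_3 = 1.898951 - (-0.002837)/(-0.822297) = 1.895501
Iteration 4:
  f(1.895501) = -0.000006
  f'(1.895501) = -0.819029
  x_4 = 1.895501 - (-0.000006)/(-0.819029) = 1.895494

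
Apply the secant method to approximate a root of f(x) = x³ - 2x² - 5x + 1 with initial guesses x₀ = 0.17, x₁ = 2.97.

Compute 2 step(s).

f(x) = x³ - 2x² - 5x + 1
x₀ = 0.17, x₁ = 2.97

Secant formula: x_{n+1} = x_n - f(x_n)(x_n - x_{n-1})/(f(x_n) - f(x_{n-1}))

Iteration 1:
  f(0.170000) = 0.097113
  f(2.970000) = -5.293727
  x_2 = 2.970000 - (-5.293727)×(2.970000 - 0.170000)/(-5.293727 - 0.097113)
       = 0.220440
Iteration 2:
  f(2.970000) = -5.293727
  f(0.220440) = -0.188678
  x_3 = 0.220440 - (-0.188678)×(0.220440 - 2.970000)/(-0.188678 - (-5.293727))
       = 0.118819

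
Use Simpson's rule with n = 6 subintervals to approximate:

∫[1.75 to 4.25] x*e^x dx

f(x) = x*e^x
a = 1.75, b = 4.25, n = 6
h = (b - a)/n = 0.416667

Simpson's rule: (h/3)[f(x₀) + 4f(x₁) + 2f(x₂) + ... + f(xₙ)]

x_0 = 1.7500, f(x_0) = 10.070555, coefficient = 1
x_1 = 2.1667, f(x_1) = 18.913133, coefficient = 4
x_2 = 2.5833, f(x_2) = 34.206439, coefficient = 2
x_3 = 3.0000, f(x_3) = 60.256611, coefficient = 4
x_4 = 3.4167, f(x_4) = 104.097929, coefficient = 2
x_5 = 3.8333, f(x_5) = 177.162622, coefficient = 4
x_6 = 4.2500, f(x_6) = 297.948002, coefficient = 1

I ≈ (0.416667/3) × 1609.956757 = 223.605105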